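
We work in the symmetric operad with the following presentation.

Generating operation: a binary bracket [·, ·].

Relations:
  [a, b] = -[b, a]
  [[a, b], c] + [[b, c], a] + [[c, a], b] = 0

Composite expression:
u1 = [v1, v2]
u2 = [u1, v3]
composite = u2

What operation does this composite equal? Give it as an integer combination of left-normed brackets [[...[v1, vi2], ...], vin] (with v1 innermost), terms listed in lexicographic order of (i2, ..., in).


[[v1, v2], v3]

In the tensor algebra, words opening v1 carry the v1-anchored form.
Composite bracket: [[v1, v2], v3]
Under [a, b] = ab - ba we get 4 signed associative words (2^2 = 4).
The v1-initial words carry the normal form:
  v1v2v3 (sign +1) contributes +[[v1, v2], v3]


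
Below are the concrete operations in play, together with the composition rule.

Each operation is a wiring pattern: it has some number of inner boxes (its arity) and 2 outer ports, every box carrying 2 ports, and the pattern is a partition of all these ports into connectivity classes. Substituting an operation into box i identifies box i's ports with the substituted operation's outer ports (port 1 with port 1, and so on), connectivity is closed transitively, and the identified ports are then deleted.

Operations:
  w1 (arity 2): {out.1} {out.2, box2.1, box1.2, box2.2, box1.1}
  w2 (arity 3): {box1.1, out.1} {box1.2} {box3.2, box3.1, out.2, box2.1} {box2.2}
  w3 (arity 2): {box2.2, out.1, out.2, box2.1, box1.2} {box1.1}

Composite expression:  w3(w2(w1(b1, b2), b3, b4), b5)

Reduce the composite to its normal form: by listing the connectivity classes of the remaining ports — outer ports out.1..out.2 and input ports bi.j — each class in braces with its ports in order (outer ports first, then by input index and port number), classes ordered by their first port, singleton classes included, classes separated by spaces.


Substituting into w3 glues patterns; closure does the rest.
the subtree at w1 composes to {out.1} {out.2, b1.1, b1.2, b2.1, b2.2} on (b1, b2); out.j = own outer ports
the subtree at w2 composes to {out.1} {out.2, b3.1, b4.1, b4.2} {b1.1, b1.2, b2.1, b2.2} {b3.2} on (b1, b2, b3, b4); out.j = own outer ports
the subtree at w3 composes to {out.1, out.2, b3.1, b4.1, b4.2, b5.1, b5.2} {b1.1, b1.2, b2.1, b2.2} {b3.2} on (b1, b2, b3, b4, b5); out.j = own outer ports

{out.1, out.2, b3.1, b4.1, b4.2, b5.1, b5.2} {b1.1, b1.2, b2.1, b2.2} {b3.2}


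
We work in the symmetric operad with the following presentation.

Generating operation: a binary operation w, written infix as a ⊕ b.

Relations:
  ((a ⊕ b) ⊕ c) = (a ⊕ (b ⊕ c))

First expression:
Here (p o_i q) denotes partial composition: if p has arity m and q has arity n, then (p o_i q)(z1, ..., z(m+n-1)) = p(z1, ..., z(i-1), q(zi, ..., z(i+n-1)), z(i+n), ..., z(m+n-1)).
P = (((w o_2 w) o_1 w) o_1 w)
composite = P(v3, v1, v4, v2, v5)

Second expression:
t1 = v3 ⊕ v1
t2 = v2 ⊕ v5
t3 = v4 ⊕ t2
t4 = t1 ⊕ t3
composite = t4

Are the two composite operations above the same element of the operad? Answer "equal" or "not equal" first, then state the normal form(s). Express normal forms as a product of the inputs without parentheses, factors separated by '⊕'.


equal: each reduces to v3 ⊕ v1 ⊕ v4 ⊕ v2 ⊕ v5

In normal form, the first expression is v3 ⊕ v1 ⊕ v4 ⊕ v2 ⊕ v5
In normal form, the second expression is v3 ⊕ v1 ⊕ v4 ⊕ v2 ⊕ v5
One common form — equal.


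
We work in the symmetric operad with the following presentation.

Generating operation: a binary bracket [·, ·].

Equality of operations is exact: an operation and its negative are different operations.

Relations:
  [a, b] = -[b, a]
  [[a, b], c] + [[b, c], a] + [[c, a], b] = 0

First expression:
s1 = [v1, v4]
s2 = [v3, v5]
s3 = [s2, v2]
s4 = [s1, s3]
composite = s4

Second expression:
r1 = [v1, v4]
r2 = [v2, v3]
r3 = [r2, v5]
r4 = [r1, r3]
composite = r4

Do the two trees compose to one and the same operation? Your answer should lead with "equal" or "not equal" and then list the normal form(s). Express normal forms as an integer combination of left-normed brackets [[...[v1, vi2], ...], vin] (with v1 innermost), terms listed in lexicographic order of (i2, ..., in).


not equal; the first gives -[[[[v1, v4], v2], v3], v5] + [[[[v1, v4], v2], v5], v3] + [[[[v1, v4], v3], v5], v2] - [[[[v1, v4], v5], v3], v2] and the second [[[[v1, v4], v2], v3], v5] - [[[[v1, v4], v3], v2], v5] - [[[[v1, v4], v5], v2], v3] + [[[[v1, v4], v5], v3], v2]

In normal form, the first expression is -[[[[v1, v4], v2], v3], v5] + [[[[v1, v4], v2], v5], v3] + [[[[v1, v4], v3], v5], v2] - [[[[v1, v4], v5], v3], v2]
In normal form, the second expression is [[[[v1, v4], v2], v3], v5] - [[[[v1, v4], v3], v2], v5] - [[[[v1, v4], v5], v2], v3] + [[[[v1, v4], v5], v3], v2]
No match — not equal.


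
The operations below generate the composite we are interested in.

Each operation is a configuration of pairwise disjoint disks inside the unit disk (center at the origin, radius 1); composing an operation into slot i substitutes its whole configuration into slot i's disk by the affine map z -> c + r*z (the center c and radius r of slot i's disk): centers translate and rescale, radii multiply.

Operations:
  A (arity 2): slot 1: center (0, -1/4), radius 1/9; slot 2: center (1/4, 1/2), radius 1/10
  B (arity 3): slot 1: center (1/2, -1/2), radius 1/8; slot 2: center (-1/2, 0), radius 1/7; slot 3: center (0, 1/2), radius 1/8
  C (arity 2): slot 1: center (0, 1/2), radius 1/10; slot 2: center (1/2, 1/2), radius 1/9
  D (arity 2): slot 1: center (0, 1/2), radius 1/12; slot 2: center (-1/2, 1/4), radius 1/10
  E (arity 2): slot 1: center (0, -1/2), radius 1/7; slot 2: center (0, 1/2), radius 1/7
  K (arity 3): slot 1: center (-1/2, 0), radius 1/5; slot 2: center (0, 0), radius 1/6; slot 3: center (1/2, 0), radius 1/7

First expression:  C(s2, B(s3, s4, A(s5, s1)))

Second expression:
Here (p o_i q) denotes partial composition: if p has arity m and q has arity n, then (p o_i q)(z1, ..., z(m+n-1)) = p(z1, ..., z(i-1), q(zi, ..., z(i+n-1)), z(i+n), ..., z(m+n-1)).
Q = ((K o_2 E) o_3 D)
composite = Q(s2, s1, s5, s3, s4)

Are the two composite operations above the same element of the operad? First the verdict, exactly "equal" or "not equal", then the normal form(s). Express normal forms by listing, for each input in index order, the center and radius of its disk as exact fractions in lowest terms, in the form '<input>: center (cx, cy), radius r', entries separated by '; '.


not equal: they reduce to s1: center (145/288, 9/16), radius 1/720; s2: center (0, 1/2), radius 1/10; s3: center (5/9, 4/9), radius 1/72; s4: center (4/9, 1/2), radius 1/63; s5: center (1/2, 53/96), radius 1/648 and s1: center (0, -1/12), radius 1/42; s2: center (-1/2, 0), radius 1/5; s3: center (-1/84, 5/56), radius 1/420; s4: center (1/2, 0), radius 1/7; s5: center (0, 2/21), radius 1/504

The first composite normalizes to s1: center (145/288, 9/16), radius 1/720; s2: center (0, 1/2), radius 1/10; s3: center (5/9, 4/9), radius 1/72; s4: center (4/9, 1/2), radius 1/63; s5: center (1/2, 53/96), radius 1/648
The second composite normalizes to s1: center (0, -1/12), radius 1/42; s2: center (-1/2, 0), radius 1/5; s3: center (-1/84, 5/56), radius 1/420; s4: center (1/2, 0), radius 1/7; s5: center (0, 2/21), radius 1/504
They disagree, so not equal.


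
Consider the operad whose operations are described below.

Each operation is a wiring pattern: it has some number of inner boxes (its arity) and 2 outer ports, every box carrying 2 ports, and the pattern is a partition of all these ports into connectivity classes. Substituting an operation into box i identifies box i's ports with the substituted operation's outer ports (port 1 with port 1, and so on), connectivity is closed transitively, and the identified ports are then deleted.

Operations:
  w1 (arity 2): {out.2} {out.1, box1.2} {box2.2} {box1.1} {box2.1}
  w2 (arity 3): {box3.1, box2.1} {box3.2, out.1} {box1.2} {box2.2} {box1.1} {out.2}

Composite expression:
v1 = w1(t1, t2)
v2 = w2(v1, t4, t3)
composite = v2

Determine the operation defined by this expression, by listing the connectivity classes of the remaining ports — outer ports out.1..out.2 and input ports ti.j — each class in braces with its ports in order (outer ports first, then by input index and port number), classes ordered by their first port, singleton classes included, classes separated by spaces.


Connectivity passes through glued w2-boundaries; trace each wire chain.
after w1, the pattern on (t1, t2) reads {out.1, t1.2} {out.2} {t1.1} {t2.1} {t2.2} (out.j = its outer ports)
after w2, the pattern on (t1, t2, t4, t3) reads {out.1, t3.2} {out.2} {t1.1} {t1.2} {t2.1} {t2.2} {t3.1, t4.1} {t4.2} (out.j = its outer ports)

{out.1, t3.2} {out.2} {t1.1} {t1.2} {t2.1} {t2.2} {t3.1, t4.1} {t4.2}


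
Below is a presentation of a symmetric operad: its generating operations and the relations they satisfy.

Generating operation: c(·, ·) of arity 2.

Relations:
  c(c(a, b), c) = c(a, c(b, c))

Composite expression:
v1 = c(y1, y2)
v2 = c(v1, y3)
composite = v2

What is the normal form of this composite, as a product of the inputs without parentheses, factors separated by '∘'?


y1 ∘ y2 ∘ y3


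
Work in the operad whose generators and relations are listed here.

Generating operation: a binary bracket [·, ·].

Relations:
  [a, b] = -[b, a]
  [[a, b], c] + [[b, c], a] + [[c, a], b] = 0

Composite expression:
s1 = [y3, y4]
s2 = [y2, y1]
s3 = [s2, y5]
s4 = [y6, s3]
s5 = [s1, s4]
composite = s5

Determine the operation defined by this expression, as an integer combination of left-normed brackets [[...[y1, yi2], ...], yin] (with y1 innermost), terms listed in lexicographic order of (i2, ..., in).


-[[[[[y1, y2], y5], y6], y3], y4] + [[[[[y1, y2], y5], y6], y4], y3]


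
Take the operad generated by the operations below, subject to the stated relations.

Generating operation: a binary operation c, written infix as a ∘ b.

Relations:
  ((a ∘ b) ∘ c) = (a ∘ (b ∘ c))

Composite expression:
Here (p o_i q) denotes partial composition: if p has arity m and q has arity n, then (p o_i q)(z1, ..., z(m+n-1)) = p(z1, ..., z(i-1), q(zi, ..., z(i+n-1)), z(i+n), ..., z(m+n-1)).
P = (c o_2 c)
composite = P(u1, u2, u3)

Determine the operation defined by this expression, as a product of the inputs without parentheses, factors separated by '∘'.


The c-tree's shape is irrelevant; the u-reading-order decides.
(u2 ∘ u3) reduces to u2 ∘ u3
(u1 ∘ (u2 ∘ u3)) reduces to u1 ∘ u2 ∘ u3

u1 ∘ u2 ∘ u3


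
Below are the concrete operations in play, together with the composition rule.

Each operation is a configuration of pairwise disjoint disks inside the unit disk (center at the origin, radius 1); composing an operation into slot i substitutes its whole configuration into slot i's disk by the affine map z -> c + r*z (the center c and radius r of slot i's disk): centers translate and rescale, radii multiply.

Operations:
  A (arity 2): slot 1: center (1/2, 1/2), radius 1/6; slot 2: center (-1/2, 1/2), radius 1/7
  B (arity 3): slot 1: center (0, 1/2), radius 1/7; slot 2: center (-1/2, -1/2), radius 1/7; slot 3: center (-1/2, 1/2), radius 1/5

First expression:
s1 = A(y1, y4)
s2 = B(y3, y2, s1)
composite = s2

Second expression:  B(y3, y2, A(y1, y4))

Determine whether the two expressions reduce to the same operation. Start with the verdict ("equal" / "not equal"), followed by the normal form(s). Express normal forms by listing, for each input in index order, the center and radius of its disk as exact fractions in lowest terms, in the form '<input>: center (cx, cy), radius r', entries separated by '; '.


equal — both sides give y1: center (-2/5, 3/5), radius 1/30; y2: center (-1/2, -1/2), radius 1/7; y3: center (0, 1/2), radius 1/7; y4: center (-3/5, 3/5), radius 1/35


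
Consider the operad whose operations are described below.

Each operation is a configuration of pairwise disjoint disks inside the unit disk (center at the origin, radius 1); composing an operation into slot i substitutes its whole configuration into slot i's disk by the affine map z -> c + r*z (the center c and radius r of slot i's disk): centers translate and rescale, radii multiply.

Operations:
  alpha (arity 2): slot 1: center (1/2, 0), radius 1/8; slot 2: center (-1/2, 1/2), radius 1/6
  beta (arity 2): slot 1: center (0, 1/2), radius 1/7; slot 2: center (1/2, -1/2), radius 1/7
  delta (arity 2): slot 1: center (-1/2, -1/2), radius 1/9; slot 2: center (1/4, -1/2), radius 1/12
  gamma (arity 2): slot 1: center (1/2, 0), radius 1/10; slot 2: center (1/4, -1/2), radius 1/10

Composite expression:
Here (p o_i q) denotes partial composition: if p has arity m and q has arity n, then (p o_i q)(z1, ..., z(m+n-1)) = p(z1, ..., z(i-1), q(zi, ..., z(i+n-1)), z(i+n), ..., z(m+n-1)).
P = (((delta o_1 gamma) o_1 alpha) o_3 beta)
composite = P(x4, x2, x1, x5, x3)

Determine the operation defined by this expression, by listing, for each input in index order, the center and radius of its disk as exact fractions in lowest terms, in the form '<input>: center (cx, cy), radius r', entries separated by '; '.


x1: center (-17/36, -11/20), radius 1/630; x2: center (-9/20, -89/180), radius 1/540; x3: center (1/4, -1/2), radius 1/12; x4: center (-79/180, -1/2), radius 1/720; x5: center (-7/15, -101/180), radius 1/630

Each x-disk chains the slot maps above it in delta; radii multiply.
input x4: composing its 3 substitution steps yields center (-79/180, -1/2), radius 1/720
input x2: composing its 3 substitution steps yields center (-9/20, -89/180), radius 1/540
input x1: composing its 3 substitution steps yields center (-17/36, -11/20), radius 1/630
input x5: composing its 3 substitution steps yields center (-7/15, -101/180), radius 1/630
input x3: composing its 1 substitution step yields center (1/4, -1/2), radius 1/12


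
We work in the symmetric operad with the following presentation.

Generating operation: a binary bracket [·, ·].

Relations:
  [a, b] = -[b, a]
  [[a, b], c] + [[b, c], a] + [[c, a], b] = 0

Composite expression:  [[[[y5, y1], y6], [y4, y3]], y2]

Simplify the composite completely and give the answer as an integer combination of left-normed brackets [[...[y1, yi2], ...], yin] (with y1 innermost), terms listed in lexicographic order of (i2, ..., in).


Expand each bracket as ab - ba; the y1-initial words give the coefficients.
Composite bracket: [[[[y5, y1], y6], [y4, y3]], y2]
Applying ab - ba throughout gives 32 signed words (2^5 = 32).
The y1-initial words carry the normal form:
  from y1y5y6y3y4y2, sign +1: term +[[[[[y1, y5], y6], y3], y4], y2]
  from y1y5y6y4y3y2, sign -1: term -[[[[[y1, y5], y6], y4], y3], y2]

[[[[[y1, y5], y6], y3], y4], y2] - [[[[[y1, y5], y6], y4], y3], y2]


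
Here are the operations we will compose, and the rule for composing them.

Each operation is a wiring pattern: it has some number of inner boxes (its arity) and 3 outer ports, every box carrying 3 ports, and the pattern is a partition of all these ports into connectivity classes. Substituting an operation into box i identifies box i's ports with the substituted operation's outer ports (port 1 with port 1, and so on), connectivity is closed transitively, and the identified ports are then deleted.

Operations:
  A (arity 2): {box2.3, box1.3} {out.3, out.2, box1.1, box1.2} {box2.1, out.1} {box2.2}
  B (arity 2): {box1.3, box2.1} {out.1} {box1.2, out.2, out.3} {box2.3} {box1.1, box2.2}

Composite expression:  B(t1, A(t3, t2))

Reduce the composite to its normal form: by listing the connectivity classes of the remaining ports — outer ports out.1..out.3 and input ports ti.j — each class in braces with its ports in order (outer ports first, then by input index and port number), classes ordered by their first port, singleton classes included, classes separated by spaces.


{out.1} {out.2, out.3, t1.2} {t1.1, t3.1, t3.2} {t1.3, t2.1} {t2.2} {t2.3, t3.3}

Two ports join when wires chain via B-identified ports.
stage A: inputs (t3, t2), connectivity {out.1, t2.1} {out.2, out.3, t3.1, t3.2} {t2.2} {t2.3, t3.3}, out.j its boundary
stage B: inputs (t1, t3, t2), connectivity {out.1} {out.2, out.3, t1.2} {t1.1, t3.1, t3.2} {t1.3, t2.1} {t2.2} {t2.3, t3.3}, out.j its boundary


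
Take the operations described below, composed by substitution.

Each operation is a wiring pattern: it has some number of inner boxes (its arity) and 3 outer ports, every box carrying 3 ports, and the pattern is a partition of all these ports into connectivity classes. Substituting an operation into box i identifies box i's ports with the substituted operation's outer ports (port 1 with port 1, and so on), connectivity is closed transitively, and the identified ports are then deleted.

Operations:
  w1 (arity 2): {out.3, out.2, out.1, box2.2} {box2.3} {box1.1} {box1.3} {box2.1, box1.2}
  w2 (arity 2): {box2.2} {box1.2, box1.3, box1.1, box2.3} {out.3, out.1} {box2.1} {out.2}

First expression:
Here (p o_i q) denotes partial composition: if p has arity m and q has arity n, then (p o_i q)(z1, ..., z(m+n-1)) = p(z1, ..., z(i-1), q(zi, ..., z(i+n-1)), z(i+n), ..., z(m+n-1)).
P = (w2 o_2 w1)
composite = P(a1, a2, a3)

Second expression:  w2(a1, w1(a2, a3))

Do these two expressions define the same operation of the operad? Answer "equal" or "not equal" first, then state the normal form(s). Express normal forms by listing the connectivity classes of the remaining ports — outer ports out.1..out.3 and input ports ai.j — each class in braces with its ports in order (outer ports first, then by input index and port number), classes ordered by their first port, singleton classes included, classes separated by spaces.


equal — both sides give {out.1, out.3} {out.2} {a1.1, a1.2, a1.3, a3.2} {a2.1} {a2.2, a3.1} {a2.3} {a3.3}

Normal form of the first expression: {out.1, out.3} {out.2} {a1.1, a1.2, a1.3, a3.2} {a2.1} {a2.2, a3.1} {a2.3} {a3.3}
Normal form of the second expression: {out.1, out.3} {out.2} {a1.1, a1.2, a1.3, a3.2} {a2.1} {a2.2, a3.1} {a2.3} {a3.3}
The forms coincide; equal.


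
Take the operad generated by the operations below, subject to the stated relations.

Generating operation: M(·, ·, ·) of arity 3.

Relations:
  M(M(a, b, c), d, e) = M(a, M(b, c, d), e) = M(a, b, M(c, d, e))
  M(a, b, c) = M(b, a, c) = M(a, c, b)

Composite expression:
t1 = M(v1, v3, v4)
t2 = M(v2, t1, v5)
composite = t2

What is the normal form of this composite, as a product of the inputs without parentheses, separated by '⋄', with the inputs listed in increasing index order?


v1 ⋄ v2 ⋄ v3 ⋄ v4 ⋄ v5


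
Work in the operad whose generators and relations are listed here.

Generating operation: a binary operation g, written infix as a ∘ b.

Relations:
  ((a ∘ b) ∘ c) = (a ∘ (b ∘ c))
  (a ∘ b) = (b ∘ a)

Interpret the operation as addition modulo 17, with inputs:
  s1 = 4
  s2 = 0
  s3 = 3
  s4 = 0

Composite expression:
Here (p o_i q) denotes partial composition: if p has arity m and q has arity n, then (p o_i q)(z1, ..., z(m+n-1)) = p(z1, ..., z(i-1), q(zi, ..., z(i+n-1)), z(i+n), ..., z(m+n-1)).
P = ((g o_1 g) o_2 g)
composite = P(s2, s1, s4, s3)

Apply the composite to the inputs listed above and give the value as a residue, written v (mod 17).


7 (mod 17)

(s1 ∘ s4) = 4
(s2 ∘ (s1 ∘ s4)) = 4
((s2 ∘ (s1 ∘ s4)) ∘ s3) = 7


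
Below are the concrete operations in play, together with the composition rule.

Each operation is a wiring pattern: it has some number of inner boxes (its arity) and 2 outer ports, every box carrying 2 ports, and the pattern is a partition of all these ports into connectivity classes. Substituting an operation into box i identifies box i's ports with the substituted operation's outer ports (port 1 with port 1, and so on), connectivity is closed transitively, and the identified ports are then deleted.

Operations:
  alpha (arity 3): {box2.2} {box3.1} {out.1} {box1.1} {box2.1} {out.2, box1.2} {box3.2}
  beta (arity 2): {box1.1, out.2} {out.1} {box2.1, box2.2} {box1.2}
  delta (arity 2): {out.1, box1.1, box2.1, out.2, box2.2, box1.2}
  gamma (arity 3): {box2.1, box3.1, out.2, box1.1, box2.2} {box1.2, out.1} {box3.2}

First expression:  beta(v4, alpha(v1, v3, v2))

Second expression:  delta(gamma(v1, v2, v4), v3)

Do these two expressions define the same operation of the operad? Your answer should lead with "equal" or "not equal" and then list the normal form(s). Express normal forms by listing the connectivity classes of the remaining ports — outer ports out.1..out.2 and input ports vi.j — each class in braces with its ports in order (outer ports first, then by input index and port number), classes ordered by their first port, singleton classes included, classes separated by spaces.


not equal; the first gives {out.1} {out.2, v4.1} {v1.1} {v1.2} {v2.1} {v2.2} {v3.1} {v3.2} {v4.2} and the second {out.1, out.2, v1.1, v1.2, v2.1, v2.2, v3.1, v3.2, v4.1} {v4.2}


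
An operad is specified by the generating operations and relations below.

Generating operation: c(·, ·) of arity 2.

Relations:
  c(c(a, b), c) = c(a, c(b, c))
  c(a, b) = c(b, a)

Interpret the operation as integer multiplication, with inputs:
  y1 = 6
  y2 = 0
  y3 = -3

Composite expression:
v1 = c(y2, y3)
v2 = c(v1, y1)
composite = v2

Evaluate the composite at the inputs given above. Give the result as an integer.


0

c(y2, y3) = 0
c(c(y2, y3), y1) = 0


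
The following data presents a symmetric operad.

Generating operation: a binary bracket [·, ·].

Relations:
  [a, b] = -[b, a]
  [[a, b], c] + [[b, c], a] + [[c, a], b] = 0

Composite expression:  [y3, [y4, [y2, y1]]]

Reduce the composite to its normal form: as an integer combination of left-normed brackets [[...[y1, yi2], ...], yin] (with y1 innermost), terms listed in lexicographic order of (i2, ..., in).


A multilinear Lie element is pinned by y1-initial words (y1 innermost).
Composite bracket: [y3, [y4, [y2, y1]]]
The bracket unfolds into 8 signed words via [a, b] = ab - ba (2^3 = 8).
Coefficients come from the y1-initial words:
  y1y2y4y3 appears with sign -1, giving the term -[[[y1, y2], y4], y3]

-[[[y1, y2], y4], y3]


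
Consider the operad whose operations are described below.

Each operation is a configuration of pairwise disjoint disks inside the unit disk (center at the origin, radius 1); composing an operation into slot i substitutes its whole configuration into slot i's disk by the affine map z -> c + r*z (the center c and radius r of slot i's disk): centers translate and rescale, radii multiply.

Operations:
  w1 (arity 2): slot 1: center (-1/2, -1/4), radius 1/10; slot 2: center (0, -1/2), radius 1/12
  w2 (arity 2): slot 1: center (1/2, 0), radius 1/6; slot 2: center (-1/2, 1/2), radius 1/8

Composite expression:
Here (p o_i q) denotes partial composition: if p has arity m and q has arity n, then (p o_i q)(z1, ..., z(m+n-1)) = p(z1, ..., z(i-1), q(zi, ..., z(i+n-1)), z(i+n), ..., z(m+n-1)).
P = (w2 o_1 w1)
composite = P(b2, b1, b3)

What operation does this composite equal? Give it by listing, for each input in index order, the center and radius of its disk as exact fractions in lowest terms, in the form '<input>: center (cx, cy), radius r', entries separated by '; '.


b1: center (1/2, -1/12), radius 1/72; b2: center (5/12, -1/24), radius 1/60; b3: center (-1/2, 1/2), radius 1/8

Only the slot chain above each b matters under w2; compose those maps.
for b2, the 2-step affine chain lands on center (5/12, -1/24), radius 1/60
for b1, the 2-step affine chain lands on center (1/2, -1/12), radius 1/72
for b3, the 1-step affine chain lands on center (-1/2, 1/2), radius 1/8


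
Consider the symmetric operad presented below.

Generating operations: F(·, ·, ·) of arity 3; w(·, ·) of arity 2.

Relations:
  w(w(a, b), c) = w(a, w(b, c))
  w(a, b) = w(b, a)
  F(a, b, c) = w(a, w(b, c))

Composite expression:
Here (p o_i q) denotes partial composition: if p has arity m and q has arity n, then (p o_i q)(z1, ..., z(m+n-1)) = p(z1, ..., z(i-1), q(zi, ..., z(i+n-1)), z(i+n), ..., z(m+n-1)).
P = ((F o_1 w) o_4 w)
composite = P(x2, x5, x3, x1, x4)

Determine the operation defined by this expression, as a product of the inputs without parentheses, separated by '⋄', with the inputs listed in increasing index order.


Reordering under F is free, so list the x-inputs canonically.
w(x2, x5) reduces to x2 ⋄ x5
w(x1, x4) reduces to x1 ⋄ x4
F(w(x2, x5), x3, w(x1, x4)) reduces to x2 ⋄ x5 ⋄ x3 ⋄ x1 ⋄ x4
commutativity sorts the factors: x1 ⋄ x2 ⋄ x3 ⋄ x4 ⋄ x5

x1 ⋄ x2 ⋄ x3 ⋄ x4 ⋄ x5


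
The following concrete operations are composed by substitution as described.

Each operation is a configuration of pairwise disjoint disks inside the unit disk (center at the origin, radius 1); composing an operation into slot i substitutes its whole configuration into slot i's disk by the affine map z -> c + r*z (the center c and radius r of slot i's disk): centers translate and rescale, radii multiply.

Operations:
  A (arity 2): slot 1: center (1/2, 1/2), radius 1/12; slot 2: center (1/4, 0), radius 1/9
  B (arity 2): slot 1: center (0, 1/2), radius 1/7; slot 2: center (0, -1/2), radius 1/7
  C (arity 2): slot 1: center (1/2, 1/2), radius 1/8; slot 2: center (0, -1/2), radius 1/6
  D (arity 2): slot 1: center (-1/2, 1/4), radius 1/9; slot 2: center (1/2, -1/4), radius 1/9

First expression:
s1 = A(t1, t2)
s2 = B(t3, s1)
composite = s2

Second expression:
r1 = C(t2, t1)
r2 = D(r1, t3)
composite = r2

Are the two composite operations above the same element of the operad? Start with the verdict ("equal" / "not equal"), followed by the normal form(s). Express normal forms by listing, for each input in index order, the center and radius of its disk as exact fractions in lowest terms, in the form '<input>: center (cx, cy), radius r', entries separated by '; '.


not equal; first: t1: center (1/14, -3/7), radius 1/84; t2: center (1/28, -1/2), radius 1/63; t3: center (0, 1/2), radius 1/7; second: t1: center (-1/2, 7/36), radius 1/54; t2: center (-4/9, 11/36), radius 1/72; t3: center (1/2, -1/4), radius 1/9

The first expression reduces to t1: center (1/14, -3/7), radius 1/84; t2: center (1/28, -1/2), radius 1/63; t3: center (0, 1/2), radius 1/7
The second expression reduces to t1: center (-1/2, 7/36), radius 1/54; t2: center (-4/9, 11/36), radius 1/72; t3: center (1/2, -1/4), radius 1/9
They disagree, so not equal.


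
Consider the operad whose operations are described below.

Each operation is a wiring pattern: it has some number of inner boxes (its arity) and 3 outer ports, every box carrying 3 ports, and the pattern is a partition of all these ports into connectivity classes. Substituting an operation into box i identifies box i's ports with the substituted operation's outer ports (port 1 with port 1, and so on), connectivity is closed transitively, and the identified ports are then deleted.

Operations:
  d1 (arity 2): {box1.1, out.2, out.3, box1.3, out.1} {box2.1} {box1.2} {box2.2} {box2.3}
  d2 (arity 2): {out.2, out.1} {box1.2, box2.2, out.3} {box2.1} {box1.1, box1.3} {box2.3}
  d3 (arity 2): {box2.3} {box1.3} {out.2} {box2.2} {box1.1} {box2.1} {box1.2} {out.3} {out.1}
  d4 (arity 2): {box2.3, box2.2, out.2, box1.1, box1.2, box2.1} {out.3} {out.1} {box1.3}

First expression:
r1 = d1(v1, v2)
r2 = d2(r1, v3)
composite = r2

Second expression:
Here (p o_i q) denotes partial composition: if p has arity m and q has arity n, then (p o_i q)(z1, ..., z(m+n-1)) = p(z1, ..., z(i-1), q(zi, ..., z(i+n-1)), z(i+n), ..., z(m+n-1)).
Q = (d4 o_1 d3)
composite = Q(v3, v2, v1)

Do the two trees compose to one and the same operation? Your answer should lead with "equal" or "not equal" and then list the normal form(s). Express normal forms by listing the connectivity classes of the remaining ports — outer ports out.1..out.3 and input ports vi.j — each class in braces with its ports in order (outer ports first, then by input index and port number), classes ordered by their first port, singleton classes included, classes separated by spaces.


not equal; the first gives {out.1, out.2} {out.3, v1.1, v1.3, v3.2} {v1.2} {v2.1} {v2.2} {v2.3} {v3.1} {v3.3} and the second {out.1} {out.2, v1.1, v1.2, v1.3} {out.3} {v2.1} {v2.2} {v2.3} {v3.1} {v3.2} {v3.3}

Reducing the first expression gives {out.1, out.2} {out.3, v1.1, v1.3, v3.2} {v1.2} {v2.1} {v2.2} {v2.3} {v3.1} {v3.3}
Reducing the second expression gives {out.1} {out.2, v1.1, v1.2, v1.3} {out.3} {v2.1} {v2.2} {v2.3} {v3.1} {v3.2} {v3.3}
Distinct normal forms: not equal.


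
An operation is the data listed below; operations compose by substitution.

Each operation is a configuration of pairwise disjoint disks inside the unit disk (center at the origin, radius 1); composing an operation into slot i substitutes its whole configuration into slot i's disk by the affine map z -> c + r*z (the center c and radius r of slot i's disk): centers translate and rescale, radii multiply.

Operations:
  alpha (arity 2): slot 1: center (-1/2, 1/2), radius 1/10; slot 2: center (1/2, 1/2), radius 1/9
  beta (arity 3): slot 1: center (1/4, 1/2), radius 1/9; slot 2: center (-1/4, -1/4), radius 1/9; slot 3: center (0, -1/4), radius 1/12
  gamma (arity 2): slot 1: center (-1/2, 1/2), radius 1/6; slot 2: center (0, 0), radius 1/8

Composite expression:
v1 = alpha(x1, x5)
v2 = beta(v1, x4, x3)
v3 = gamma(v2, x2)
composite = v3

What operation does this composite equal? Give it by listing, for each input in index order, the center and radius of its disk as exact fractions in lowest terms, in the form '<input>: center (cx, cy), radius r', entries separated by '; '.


x1: center (-101/216, 16/27), radius 1/540; x2: center (0, 0), radius 1/8; x3: center (-1/2, 11/24), radius 1/72; x4: center (-13/24, 11/24), radius 1/54; x5: center (-97/216, 16/27), radius 1/486


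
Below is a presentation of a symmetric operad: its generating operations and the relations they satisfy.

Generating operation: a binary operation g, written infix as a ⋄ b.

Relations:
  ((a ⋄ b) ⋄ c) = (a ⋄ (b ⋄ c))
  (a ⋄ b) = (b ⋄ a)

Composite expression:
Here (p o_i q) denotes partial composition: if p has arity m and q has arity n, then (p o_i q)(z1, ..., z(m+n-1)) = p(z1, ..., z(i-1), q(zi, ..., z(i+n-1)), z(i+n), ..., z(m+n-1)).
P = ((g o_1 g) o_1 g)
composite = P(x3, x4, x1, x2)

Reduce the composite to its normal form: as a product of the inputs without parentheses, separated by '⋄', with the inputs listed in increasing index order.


x1 ⋄ x2 ⋄ x3 ⋄ x4

Reordering under g is free, so list the x-inputs canonically.
(x3 ⋄ x4) reduces to x3 ⋄ x4
((x3 ⋄ x4) ⋄ x1) reduces to x3 ⋄ x4 ⋄ x1
(((x3 ⋄ x4) ⋄ x1) ⋄ x2) reduces to x3 ⋄ x4 ⋄ x1 ⋄ x2
rearranged into index order: x1 ⋄ x2 ⋄ x3 ⋄ x4


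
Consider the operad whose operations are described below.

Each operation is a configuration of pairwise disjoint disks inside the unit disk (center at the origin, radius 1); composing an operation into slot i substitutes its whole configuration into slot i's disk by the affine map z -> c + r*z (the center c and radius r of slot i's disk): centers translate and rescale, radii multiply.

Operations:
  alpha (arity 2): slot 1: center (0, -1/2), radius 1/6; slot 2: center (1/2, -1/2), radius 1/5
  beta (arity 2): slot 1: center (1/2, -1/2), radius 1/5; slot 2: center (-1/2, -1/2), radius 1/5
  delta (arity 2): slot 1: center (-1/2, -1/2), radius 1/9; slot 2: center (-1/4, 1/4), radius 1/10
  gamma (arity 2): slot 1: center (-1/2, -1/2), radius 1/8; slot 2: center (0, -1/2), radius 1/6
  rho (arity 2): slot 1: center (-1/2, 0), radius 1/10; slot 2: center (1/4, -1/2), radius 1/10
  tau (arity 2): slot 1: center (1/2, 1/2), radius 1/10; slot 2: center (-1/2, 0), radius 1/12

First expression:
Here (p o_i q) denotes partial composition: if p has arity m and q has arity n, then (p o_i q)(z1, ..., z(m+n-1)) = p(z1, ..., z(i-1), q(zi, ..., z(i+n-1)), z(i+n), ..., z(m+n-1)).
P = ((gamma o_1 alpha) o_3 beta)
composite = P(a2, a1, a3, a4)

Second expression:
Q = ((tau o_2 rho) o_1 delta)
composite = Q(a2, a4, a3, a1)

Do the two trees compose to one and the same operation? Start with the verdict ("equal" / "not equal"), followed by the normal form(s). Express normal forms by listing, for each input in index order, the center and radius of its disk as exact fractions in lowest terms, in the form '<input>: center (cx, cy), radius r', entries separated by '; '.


not equal; first: a1: center (-7/16, -9/16), radius 1/40; a2: center (-1/2, -9/16), radius 1/48; a3: center (1/12, -7/12), radius 1/30; a4: center (-1/12, -7/12), radius 1/30; second: a1: center (-23/48, -1/24), radius 1/120; a2: center (9/20, 9/20), radius 1/90; a3: center (-13/24, 0), radius 1/120; a4: center (19/40, 21/40), radius 1/100

Reducing the first expression gives a1: center (-7/16, -9/16), radius 1/40; a2: center (-1/2, -9/16), radius 1/48; a3: center (1/12, -7/12), radius 1/30; a4: center (-1/12, -7/12), radius 1/30
Reducing the second expression gives a1: center (-23/48, -1/24), radius 1/120; a2: center (9/20, 9/20), radius 1/90; a3: center (-13/24, 0), radius 1/120; a4: center (19/40, 21/40), radius 1/100
They disagree, so not equal.


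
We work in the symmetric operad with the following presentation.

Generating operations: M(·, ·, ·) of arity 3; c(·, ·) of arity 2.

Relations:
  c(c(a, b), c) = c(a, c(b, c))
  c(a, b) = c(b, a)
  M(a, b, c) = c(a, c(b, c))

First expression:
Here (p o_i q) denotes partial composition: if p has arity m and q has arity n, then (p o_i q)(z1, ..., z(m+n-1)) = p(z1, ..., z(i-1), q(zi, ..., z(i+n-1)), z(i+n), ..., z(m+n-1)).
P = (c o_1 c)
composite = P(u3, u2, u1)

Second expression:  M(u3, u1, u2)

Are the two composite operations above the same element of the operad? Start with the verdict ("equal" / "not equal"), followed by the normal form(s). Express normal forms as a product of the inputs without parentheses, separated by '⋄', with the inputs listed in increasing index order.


In normal form, the first expression is u1 ⋄ u2 ⋄ u3
In normal form, the second expression is u1 ⋄ u2 ⋄ u3
One common form — equal.

equal: each reduces to u1 ⋄ u2 ⋄ u3


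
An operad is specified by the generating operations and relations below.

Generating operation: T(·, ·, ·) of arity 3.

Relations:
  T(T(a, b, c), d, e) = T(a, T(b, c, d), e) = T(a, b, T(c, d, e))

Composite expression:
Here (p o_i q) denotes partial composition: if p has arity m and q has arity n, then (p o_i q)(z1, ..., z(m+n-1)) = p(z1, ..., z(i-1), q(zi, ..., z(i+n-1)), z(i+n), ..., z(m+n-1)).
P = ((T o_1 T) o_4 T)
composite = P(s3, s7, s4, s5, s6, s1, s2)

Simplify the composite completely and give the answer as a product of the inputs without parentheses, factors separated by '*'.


s3 * s7 * s4 * s5 * s6 * s1 * s2

The T-tree's shape is irrelevant; the s-reading-order decides.
T(s3, s7, s4) unparenthesizes to s3 * s7 * s4
T(s5, s6, s1) unparenthesizes to s5 * s6 * s1
T(T(s3, s7, s4), T(s5, s6, s1), s2) unparenthesizes to s3 * s7 * s4 * s5 * s6 * s1 * s2


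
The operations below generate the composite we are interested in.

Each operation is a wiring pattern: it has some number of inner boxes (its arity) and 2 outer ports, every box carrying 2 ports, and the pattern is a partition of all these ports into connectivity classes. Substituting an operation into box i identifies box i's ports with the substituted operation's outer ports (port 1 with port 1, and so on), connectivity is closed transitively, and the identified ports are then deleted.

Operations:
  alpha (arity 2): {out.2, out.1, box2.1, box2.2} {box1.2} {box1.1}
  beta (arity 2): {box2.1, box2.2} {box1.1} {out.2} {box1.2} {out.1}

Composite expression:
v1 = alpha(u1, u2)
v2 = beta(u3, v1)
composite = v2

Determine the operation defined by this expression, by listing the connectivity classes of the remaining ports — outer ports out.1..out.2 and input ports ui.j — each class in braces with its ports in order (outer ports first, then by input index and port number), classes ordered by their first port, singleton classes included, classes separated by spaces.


After gluing at beta, chains via deleted ports link the u-ports.
alpha over (u1, u2) gives {out.1, out.2, u2.1, u2.2} {u1.1} {u1.2}, out.j being that stage's outer ports
beta over (u3, u1, u2) gives {out.1} {out.2} {u1.1} {u1.2} {u2.1, u2.2} {u3.1} {u3.2}, out.j being that stage's outer ports

{out.1} {out.2} {u1.1} {u1.2} {u2.1, u2.2} {u3.1} {u3.2}


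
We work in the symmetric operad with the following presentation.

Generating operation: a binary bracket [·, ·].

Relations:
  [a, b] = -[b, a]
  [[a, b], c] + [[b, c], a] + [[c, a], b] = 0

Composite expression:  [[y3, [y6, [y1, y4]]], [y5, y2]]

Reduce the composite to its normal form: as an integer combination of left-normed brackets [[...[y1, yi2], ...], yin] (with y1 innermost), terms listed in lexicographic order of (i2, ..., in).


-[[[[[y1, y4], y6], y3], y2], y5] + [[[[[y1, y4], y6], y3], y5], y2]

Expand each bracket as ab - ba; the y1-initial words give the coefficients.
Composite bracket: [[y3, [y6, [y1, y4]]], [y5, y2]]
Each bracket splits as ab - ba, giving 32 signed words (2^5 = 32).
Keep just the words that open with y1:
  y1y4y6y3y2y5 appears with sign -1, giving the term -[[[[[y1, y4], y6], y3], y2], y5]
  y1y4y6y3y5y2 appears with sign +1, giving the term +[[[[[y1, y4], y6], y3], y5], y2]


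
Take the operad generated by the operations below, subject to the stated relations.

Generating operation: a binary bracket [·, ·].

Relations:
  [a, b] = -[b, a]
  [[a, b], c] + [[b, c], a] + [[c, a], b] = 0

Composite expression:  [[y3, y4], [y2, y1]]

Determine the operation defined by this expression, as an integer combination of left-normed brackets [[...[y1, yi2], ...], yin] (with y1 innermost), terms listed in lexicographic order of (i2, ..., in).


[[[y1, y2], y3], y4] - [[[y1, y2], y4], y3]

In the tensor algebra, words opening y1 carry the y1-anchored form.
Composite bracket: [[y3, y4], [y2, y1]]
Applying ab - ba throughout gives 8 signed words (2^3 = 8).
Coefficients come from the y1-initial words:
  word y1y2y3y4 has sign +1, contributing +[[[y1, y2], y3], y4]
  word y1y2y4y3 has sign -1, contributing -[[[y1, y2], y4], y3]


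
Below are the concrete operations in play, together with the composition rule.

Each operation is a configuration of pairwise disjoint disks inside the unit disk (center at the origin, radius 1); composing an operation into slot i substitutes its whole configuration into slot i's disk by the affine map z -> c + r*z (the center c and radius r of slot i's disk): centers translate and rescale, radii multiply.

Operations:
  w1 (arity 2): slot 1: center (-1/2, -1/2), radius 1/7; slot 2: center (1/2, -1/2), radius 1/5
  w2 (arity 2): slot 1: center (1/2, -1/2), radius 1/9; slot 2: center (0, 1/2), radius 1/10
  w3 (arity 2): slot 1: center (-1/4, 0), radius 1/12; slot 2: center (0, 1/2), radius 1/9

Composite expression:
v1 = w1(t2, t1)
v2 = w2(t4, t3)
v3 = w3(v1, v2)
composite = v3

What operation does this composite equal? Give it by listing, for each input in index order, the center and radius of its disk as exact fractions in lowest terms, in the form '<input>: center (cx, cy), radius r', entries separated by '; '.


t1: center (-5/24, -1/24), radius 1/60; t2: center (-7/24, -1/24), radius 1/84; t3: center (0, 5/9), radius 1/90; t4: center (1/18, 4/9), radius 1/81


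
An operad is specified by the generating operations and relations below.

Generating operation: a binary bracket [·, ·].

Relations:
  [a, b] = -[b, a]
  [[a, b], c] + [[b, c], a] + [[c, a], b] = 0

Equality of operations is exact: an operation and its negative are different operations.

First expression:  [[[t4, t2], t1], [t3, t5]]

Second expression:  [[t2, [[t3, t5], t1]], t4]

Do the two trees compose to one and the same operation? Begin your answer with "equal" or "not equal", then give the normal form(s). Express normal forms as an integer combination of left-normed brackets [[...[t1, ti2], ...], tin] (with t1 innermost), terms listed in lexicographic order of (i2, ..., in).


not equal: they reduce to [[[[t1, t2], t4], t3], t5] - [[[[t1, t2], t4], t5], t3] - [[[[t1, t4], t2], t3], t5] + [[[[t1, t4], t2], t5], t3] and [[[[t1, t3], t5], t2], t4] - [[[[t1, t5], t3], t2], t4]

The first expression reduces to [[[[t1, t2], t4], t3], t5] - [[[[t1, t2], t4], t5], t3] - [[[[t1, t4], t2], t3], t5] + [[[[t1, t4], t2], t5], t3]
The second expression reduces to [[[[t1, t3], t5], t2], t4] - [[[[t1, t5], t3], t2], t4]
They disagree, so not equal.
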